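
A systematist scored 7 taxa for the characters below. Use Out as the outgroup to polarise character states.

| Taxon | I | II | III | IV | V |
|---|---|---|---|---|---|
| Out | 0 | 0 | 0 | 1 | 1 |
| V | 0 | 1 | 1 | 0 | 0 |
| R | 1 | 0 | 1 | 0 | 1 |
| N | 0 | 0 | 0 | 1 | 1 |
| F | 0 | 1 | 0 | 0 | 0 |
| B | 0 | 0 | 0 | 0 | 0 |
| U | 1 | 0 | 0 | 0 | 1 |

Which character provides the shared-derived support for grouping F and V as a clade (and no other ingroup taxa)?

Character polarity is set by the outgroup: the derived state is whichever differs from the outgroup's state, so for IV, V the derived state is '0', and for the remaining characters it is '1'.
Only R and U show the derived state '1' for I, supporting them as a clade.
II: derived state '1' in F and V only — synapomorphy for {F, V}.
III groups R and V, which is incompatible with the clades supported by the remaining characters; treating it as convergent (homoplasy) costs fewer steps than any alternative tree.
Only B, F, R, U, and V show the derived state '0' for IV, supporting them as a clade.
V: derived state '0' in B, F, and V only — synapomorphy for {B, F, V}.
Most parsimonious ingroup topology: ((((V,F),B),(R,U)),N).
The clade {F, V} is supported by II: its derived state '1' occurs in exactly those taxa and in no other taxon (including the outgroup).

II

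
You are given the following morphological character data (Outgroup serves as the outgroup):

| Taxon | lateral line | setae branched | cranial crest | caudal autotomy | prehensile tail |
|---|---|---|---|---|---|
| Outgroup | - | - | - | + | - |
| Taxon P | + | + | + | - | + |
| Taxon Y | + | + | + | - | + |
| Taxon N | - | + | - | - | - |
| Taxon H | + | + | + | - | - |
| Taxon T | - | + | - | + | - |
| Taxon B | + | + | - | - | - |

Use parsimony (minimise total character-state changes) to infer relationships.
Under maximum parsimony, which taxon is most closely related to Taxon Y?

Character polarity is set by the outgroup: the derived state is whichever differs from the outgroup's state, so for caudal autotomy the derived state is '-', and for the remaining characters it is '+'.
Only Taxon B, Taxon H, Taxon P, and Taxon Y show the derived state '+' for lateral line, supporting them as a clade.
All ingroup taxa share the derived state '+' for setae branched; it defines the ingroup but does not resolve relationships within it.
cranial crest (derived state '+') is shared by Taxon H, Taxon P, and Taxon Y — a synapomorphy uniting that clade.
caudal autotomy: derived state '-' in Taxon B, Taxon H, Taxon N, Taxon P, and Taxon Y only — synapomorphy for {Taxon B, Taxon H, Taxon N, Taxon P, Taxon Y}.
prehensile tail (derived state '+') is shared by Taxon P and Taxon Y — a synapomorphy uniting that clade.
Most parsimonious ingroup topology: (((((Taxon P,Taxon Y),Taxon H),Taxon B),Taxon N),Taxon T).
Taxon Y and Taxon P form a cherry on this tree, so they are sister taxa.

Taxon P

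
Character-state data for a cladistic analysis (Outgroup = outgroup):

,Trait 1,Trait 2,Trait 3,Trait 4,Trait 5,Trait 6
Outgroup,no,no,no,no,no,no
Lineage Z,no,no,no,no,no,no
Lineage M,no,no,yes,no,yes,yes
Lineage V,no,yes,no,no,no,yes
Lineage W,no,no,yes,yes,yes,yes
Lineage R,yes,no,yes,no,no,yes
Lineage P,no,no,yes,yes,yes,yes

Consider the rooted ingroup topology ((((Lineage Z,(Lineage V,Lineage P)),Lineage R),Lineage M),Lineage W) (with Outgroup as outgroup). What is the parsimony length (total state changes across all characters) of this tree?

Map each character onto ((((Lineage Z,(Lineage V,Lineage P)),Lineage R),Lineage M),Lineage W) (rooted by Outgroup) and count the minimum state changes it requires (Fitch parsimony):
Trait 1: 1; Trait 2: 1; Trait 3: 3; Trait 4: 2; Trait 5: 3; Trait 6: 2.
Total tree length = 12.

12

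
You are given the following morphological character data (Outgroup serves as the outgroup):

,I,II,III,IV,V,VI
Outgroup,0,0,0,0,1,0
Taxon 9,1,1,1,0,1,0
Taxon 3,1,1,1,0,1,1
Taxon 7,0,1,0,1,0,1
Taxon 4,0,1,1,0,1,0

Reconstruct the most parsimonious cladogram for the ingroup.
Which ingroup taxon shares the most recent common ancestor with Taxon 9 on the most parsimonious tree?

Character polarity is set by the outgroup: the derived state is whichever differs from the outgroup's state, so for V the derived state is '0', and for the remaining characters it is '1'.
I: derived state '1' in Taxon 3 and Taxon 9 only — synapomorphy for {Taxon 3, Taxon 9}.
All ingroup taxa share the derived state '1' for II; it defines the ingroup but does not resolve relationships within it.
III: derived state '1' in Taxon 3, Taxon 4, and Taxon 9 only — synapomorphy for {Taxon 3, Taxon 4, Taxon 9}.
IV (derived state '1') is unique to Taxon 7 (autapomorphy; uninformative for grouping).
V: derived state '0' in Taxon 7 only — an autapomorphy, so it tells us nothing about relationships among taxa.
VI (state '1') occurs in Taxon 3 and Taxon 7 but conflicts with the nesting implied by the other characters — most parsimoniously interpreted as homoplasy.
Most parsimonious ingroup topology: (((Taxon 9,Taxon 3),Taxon 4),Taxon 7).
Taxon 9 and Taxon 3 form a cherry on this tree, so they are sister taxa.

Taxon 3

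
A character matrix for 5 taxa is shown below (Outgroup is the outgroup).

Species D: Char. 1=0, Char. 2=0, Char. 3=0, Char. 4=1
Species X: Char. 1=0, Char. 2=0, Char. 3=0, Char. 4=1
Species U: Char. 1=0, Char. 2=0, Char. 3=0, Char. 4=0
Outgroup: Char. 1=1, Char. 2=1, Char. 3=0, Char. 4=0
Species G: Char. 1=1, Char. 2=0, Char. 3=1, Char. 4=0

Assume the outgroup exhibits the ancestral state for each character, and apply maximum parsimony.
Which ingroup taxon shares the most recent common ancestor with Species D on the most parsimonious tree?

Species X

Character polarity is set by the outgroup: the derived state is whichever differs from the outgroup's state, so for Char. 1, Char. 2 the derived state is '0', and for the remaining characters it is '1'.
Char. 1 (derived state '0') is shared by Species D, Species U, and Species X — a synapomorphy uniting that clade.
Char. 2 (derived state '0') is shared by all ingroup taxa — unites the whole ingroup.
Char. 3 (derived state '1') is unique to Species G (autapomorphy; uninformative for grouping).
Char. 4 (derived state '1') is shared by Species D and Species X — a synapomorphy uniting that clade.
Most parsimonious ingroup topology: (Species G,(Species U,(Species X,Species D))).
Species D and Species X form a cherry on this tree, so they are sister taxa.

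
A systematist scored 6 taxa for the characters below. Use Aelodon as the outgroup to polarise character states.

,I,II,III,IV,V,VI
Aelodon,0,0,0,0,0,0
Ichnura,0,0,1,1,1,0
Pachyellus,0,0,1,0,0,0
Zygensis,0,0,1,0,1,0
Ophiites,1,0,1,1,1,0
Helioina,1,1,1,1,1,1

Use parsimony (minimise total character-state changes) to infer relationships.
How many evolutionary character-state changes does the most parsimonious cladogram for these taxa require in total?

The outgroup has state '0' for every character, so '1' is the derived state throughout.
Only Helioina and Ophiites show the derived state '1' for I, supporting them as a clade.
II (derived state '1') is unique to Helioina (autapomorphy; uninformative for grouping).
III (derived state '1') is shared by all ingroup taxa — unites the whole ingroup.
IV (derived state '1') is shared by Helioina, Ichnura, and Ophiites — a synapomorphy uniting that clade.
Only Helioina, Ichnura, Ophiites, and Zygensis show the derived state '1' for V, supporting them as a clade.
VI (derived state '1') is unique to Helioina (autapomorphy; uninformative for grouping).
Most parsimonious ingroup topology: (((Ichnura,(Ophiites,Helioina)),Zygensis),Pachyellus).
Changes per character on this tree: I: 1; II: 1; III: 1; IV: 1; V: 1; VI: 1.
Total = 6.

6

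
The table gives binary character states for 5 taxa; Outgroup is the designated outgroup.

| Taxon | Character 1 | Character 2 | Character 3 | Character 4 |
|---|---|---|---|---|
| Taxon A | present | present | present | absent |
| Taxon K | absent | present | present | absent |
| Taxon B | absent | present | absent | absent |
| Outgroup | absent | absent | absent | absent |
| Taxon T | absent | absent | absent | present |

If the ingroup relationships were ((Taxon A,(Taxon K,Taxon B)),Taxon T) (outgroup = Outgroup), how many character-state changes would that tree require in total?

Map each character onto ((Taxon A,(Taxon K,Taxon B)),Taxon T) (rooted by Outgroup) and count the minimum state changes it requires (Fitch parsimony):
Character 1: 1; Character 2: 1; Character 3: 2; Character 4: 1.
Total tree length = 5.

5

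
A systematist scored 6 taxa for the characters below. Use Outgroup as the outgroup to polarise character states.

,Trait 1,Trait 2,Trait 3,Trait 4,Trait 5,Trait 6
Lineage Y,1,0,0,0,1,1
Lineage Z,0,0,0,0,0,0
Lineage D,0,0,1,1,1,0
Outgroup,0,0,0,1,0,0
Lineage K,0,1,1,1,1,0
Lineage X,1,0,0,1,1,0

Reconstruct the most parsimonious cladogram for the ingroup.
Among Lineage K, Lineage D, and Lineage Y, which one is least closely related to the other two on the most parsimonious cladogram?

Character polarity is set by the outgroup: the derived state is whichever differs from the outgroup's state, so for Trait 4 the derived state is '0', and for the remaining characters it is '1'.
Only Lineage X and Lineage Y show the derived state '1' for Trait 1, supporting them as a clade.
Trait 2 (derived state '1') is unique to Lineage K (autapomorphy; uninformative for grouping).
Trait 3: derived state '1' in Lineage D and Lineage K only — synapomorphy for {Lineage D, Lineage K}.
Trait 4 groups Lineage Y and Lineage Z, which is incompatible with the clades supported by the remaining characters; treating it as convergent (homoplasy) costs fewer steps than any alternative tree.
Trait 5 (derived state '1') is shared by Lineage D, Lineage K, Lineage X, and Lineage Y — a synapomorphy uniting that clade.
Trait 6 (derived state '1') is unique to Lineage Y (autapomorphy; uninformative for grouping).
Most parsimonious ingroup topology: (((Lineage X,Lineage Y),(Lineage D,Lineage K)),Lineage Z).
Lineage K and Lineage D share a more recent common ancestor with each other than either does with Lineage Y, so Lineage Y is the least closely related of the three.

Lineage Y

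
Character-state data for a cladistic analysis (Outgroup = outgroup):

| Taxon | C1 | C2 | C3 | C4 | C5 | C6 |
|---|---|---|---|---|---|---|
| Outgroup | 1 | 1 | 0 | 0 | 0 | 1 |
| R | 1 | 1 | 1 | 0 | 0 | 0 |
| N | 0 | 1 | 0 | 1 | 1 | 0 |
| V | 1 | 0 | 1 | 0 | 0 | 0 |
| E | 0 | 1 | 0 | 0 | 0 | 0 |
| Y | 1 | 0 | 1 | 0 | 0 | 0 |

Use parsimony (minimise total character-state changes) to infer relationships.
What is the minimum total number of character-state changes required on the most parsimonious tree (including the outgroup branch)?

6

Character polarity is set by the outgroup: the derived state is whichever differs from the outgroup's state, so for C1, C2, C6 the derived state is '0', and for the remaining characters it is '1'.
C1: derived state '0' in E and N only — synapomorphy for {E, N}.
Only V and Y show the derived state '0' for C2, supporting them as a clade.
Only R, V, and Y show the derived state '1' for C3, supporting them as a clade.
C4: derived state '1' in N only — an autapomorphy, so it tells us nothing about relationships among taxa.
C5: derived state '1' in N only — an autapomorphy, so it tells us nothing about relationships among taxa.
All ingroup taxa share the derived state '0' for C6; it defines the ingroup but does not resolve relationships within it.
Most parsimonious ingroup topology: ((R,(V,Y)),(N,E)).
Changes per character on this tree: C1: 1; C2: 1; C3: 1; C4: 1; C5: 1; C6: 1.
Total = 6.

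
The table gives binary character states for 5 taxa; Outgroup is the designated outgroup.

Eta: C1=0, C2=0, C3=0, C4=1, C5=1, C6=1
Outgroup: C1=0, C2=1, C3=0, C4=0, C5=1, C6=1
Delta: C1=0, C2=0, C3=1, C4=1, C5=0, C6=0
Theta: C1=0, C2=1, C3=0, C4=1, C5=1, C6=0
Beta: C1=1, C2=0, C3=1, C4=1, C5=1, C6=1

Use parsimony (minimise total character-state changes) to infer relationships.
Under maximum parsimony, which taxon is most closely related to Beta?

Character polarity is set by the outgroup: the derived state is whichever differs from the outgroup's state, so for C2, C5, C6 the derived state is '0', and for the remaining characters it is '1'.
C1 (derived state '1') is unique to Beta (autapomorphy; uninformative for grouping).
C2 (derived state '0') is shared by Beta, Delta, and Eta — a synapomorphy uniting that clade.
C3: derived state '1' in Beta and Delta only — synapomorphy for {Beta, Delta}.
All ingroup taxa share the derived state '1' for C4; it defines the ingroup but does not resolve relationships within it.
C5: derived state '0' in Delta only — an autapomorphy, so it tells us nothing about relationships among taxa.
C6 (state '0') occurs in Delta and Theta but conflicts with the nesting implied by the other characters — most parsimoniously interpreted as homoplasy.
Most parsimonious ingroup topology: (((Delta,Beta),Eta),Theta).
Beta and Delta form a cherry on this tree, so they are sister taxa.

Delta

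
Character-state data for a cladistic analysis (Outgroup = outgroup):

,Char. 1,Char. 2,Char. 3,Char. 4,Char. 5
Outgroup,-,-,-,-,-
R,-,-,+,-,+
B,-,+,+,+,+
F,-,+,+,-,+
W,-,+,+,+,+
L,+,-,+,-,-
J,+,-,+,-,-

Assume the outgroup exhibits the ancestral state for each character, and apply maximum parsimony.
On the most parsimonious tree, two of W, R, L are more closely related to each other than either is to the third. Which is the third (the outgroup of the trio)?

The outgroup has state '-' for every character, so '+' is the derived state throughout.
Char. 1: derived state '+' in J and L only — synapomorphy for {J, L}.
Char. 2 (derived state '+') is shared by B, F, and W — a synapomorphy uniting that clade.
All ingroup taxa share the derived state '+' for Char. 3; it defines the ingroup but does not resolve relationships within it.
Char. 4: derived state '+' in B and W only — synapomorphy for {B, W}.
Char. 5 (derived state '+') is shared by B, F, R, and W — a synapomorphy uniting that clade.
Most parsimonious ingroup topology: ((R,((B,W),F)),(L,J)).
R and W share a more recent common ancestor with each other than either does with L, so L is the least closely related of the three.

L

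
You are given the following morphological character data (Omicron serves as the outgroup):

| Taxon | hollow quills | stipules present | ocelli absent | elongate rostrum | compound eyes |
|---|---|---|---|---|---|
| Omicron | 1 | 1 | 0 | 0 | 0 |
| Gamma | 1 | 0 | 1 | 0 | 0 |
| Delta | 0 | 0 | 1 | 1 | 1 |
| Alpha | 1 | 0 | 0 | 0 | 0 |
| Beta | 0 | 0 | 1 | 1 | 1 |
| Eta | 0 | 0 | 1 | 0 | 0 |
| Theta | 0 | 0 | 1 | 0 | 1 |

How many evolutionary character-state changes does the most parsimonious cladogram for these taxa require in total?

Character polarity is set by the outgroup: the derived state is whichever differs from the outgroup's state, so for hollow quills, stipules present the derived state is '0', and for the remaining characters it is '1'.
hollow quills (derived state '0') is shared by Beta, Delta, Eta, and Theta — a synapomorphy uniting that clade.
All ingroup taxa share the derived state '0' for stipules present; it defines the ingroup but does not resolve relationships within it.
ocelli absent (derived state '1') is shared by Beta, Delta, Eta, Gamma, and Theta — a synapomorphy uniting that clade.
Only Beta and Delta show the derived state '1' for elongate rostrum, supporting them as a clade.
Only Beta, Delta, and Theta show the derived state '1' for compound eyes, supporting them as a clade.
Most parsimonious ingroup topology: ((Gamma,(((Delta,Beta),Theta),Eta)),Alpha).
Changes per character on this tree: hollow quills: 1; stipules present: 1; ocelli absent: 1; elongate rostrum: 1; compound eyes: 1.
Total = 5.

5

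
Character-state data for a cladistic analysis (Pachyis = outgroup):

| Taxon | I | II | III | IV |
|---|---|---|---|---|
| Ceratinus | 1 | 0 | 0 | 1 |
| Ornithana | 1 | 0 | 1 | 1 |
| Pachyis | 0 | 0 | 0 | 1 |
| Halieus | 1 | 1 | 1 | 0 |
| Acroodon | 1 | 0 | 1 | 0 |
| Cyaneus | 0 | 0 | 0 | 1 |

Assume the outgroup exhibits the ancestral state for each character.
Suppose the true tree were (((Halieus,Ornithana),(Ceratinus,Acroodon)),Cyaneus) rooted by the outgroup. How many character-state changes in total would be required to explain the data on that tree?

6

Map each character onto (((Halieus,Ornithana),(Ceratinus,Acroodon)),Cyaneus) (rooted by Pachyis) and count the minimum state changes it requires (Fitch parsimony):
I: 1; II: 1; III: 2; IV: 2.
Total tree length = 6.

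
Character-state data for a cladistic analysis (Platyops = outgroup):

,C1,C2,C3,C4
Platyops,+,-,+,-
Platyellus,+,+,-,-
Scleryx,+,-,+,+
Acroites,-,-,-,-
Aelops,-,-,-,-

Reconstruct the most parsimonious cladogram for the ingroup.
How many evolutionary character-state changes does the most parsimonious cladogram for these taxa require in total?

4

Character polarity is set by the outgroup: the derived state is whichever differs from the outgroup's state, so for C1, C3 the derived state is '-', and for the remaining characters it is '+'.
C1 (derived state '-') is shared by Acroites and Aelops — a synapomorphy uniting that clade.
C2: derived state '+' in Platyellus only — an autapomorphy, so it tells us nothing about relationships among taxa.
C3: derived state '-' in Acroites, Aelops, and Platyellus only — synapomorphy for {Acroites, Aelops, Platyellus}.
C4 (derived state '+') is unique to Scleryx (autapomorphy; uninformative for grouping).
Most parsimonious ingroup topology: ((Platyellus,(Acroites,Aelops)),Scleryx).
Changes per character on this tree: C1: 1; C2: 1; C3: 1; C4: 1.
Total = 4.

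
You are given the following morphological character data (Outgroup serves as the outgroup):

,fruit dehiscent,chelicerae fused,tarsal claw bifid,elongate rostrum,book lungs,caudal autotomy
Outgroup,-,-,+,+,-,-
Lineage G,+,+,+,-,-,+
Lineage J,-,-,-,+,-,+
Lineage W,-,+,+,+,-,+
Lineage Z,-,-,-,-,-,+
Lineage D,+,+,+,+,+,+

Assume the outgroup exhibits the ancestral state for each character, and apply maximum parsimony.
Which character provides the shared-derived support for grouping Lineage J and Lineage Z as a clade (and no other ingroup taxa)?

Character polarity is set by the outgroup: the derived state is whichever differs from the outgroup's state, so for tarsal claw bifid, elongate rostrum the derived state is '-', and for the remaining characters it is '+'.
fruit dehiscent: derived state '+' in Lineage D and Lineage G only — synapomorphy for {Lineage D, Lineage G}.
chelicerae fused: derived state '+' in Lineage D, Lineage G, and Lineage W only — synapomorphy for {Lineage D, Lineage G, Lineage W}.
tarsal claw bifid (derived state '-') is shared by Lineage J and Lineage Z — a synapomorphy uniting that clade.
elongate rostrum groups Lineage G and Lineage Z, which is incompatible with the clades supported by the remaining characters; treating it as convergent (homoplasy) costs fewer steps than any alternative tree.
book lungs: derived state '+' in Lineage D only — an autapomorphy, so it tells us nothing about relationships among taxa.
All ingroup taxa share the derived state '+' for caudal autotomy; it defines the ingroup but does not resolve relationships within it.
Most parsimonious ingroup topology: (((Lineage G,Lineage D),Lineage W),(Lineage J,Lineage Z)).
The clade {Lineage J, Lineage Z} is supported by tarsal claw bifid: its derived state '-' occurs in exactly those taxa and in no other taxon (including the outgroup).

tarsal claw bifid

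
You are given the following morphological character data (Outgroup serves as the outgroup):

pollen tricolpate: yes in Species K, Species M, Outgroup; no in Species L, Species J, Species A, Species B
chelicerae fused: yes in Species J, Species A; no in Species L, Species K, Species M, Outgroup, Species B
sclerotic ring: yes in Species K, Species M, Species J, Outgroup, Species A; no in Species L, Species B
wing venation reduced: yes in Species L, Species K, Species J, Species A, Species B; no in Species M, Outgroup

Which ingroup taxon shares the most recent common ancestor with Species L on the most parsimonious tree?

Character polarity is set by the outgroup: the derived state is whichever differs from the outgroup's state, so for pollen tricolpate, sclerotic ring the derived state is 'no', and for the remaining characters it is 'yes'.
pollen tricolpate (derived state 'no') is shared by Species A, Species B, Species J, and Species L — a synapomorphy uniting that clade.
chelicerae fused (derived state 'yes') is shared by Species A and Species J — a synapomorphy uniting that clade.
Only Species B and Species L show the derived state 'no' for sclerotic ring, supporting them as a clade.
Only Species A, Species B, Species J, Species K, and Species L show the derived state 'yes' for wing venation reduced, supporting them as a clade.
Most parsimonious ingroup topology: ((((Species A,Species J),(Species L,Species B)),Species K),Species M).
Species L and Species B form a cherry on this tree, so they are sister taxa.

Species B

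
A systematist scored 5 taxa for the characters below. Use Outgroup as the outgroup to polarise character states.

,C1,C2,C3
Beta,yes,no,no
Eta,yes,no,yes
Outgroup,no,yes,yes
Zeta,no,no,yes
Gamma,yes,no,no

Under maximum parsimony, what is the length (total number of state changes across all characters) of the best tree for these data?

3

Character polarity is set by the outgroup: the derived state is whichever differs from the outgroup's state, so for C2, C3 the derived state is 'no', and for the remaining characters it is 'yes'.
Only Beta, Eta, and Gamma show the derived state 'yes' for C1, supporting them as a clade.
C2 (derived state 'no') is shared by all ingroup taxa — unites the whole ingroup.
C3: derived state 'no' in Beta and Gamma only — synapomorphy for {Beta, Gamma}.
Most parsimonious ingroup topology: (Zeta,((Gamma,Beta),Eta)).
Changes per character on this tree: C1: 1; C2: 1; C3: 1.
Total = 3.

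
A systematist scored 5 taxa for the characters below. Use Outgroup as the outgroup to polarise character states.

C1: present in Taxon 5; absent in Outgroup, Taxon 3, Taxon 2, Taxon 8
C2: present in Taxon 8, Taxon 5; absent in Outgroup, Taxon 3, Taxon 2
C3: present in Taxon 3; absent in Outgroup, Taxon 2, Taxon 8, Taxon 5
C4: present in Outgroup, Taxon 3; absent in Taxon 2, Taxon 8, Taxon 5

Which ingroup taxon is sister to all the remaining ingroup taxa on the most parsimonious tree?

Character polarity is set by the outgroup: the derived state is whichever differs from the outgroup's state, so for C4 the derived state is 'absent', and for the remaining characters it is 'present'.
C1 (derived state 'present') is unique to Taxon 5 (autapomorphy; uninformative for grouping).
Only Taxon 5 and Taxon 8 show the derived state 'present' for C2, supporting them as a clade.
C3: derived state 'present' in Taxon 3 only — an autapomorphy, so it tells us nothing about relationships among taxa.
C4 (derived state 'absent') is shared by Taxon 2, Taxon 5, and Taxon 8 — a synapomorphy uniting that clade.
Most parsimonious ingroup topology: (Taxon 3,(Taxon 2,(Taxon 8,Taxon 5))).
Taxon 3 is sister to the clade containing all other ingroup taxa, so it is the earliest-diverging (most basal) ingroup lineage.

Taxon 3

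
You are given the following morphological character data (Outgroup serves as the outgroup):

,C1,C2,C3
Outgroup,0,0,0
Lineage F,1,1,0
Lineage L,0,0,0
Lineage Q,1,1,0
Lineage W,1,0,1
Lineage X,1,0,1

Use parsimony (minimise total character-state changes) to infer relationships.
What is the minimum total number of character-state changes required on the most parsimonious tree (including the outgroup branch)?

3

The outgroup has state '0' for every character, so '1' is the derived state throughout.
C1: derived state '1' in Lineage F, Lineage Q, Lineage W, and Lineage X only — synapomorphy for {Lineage F, Lineage Q, Lineage W, Lineage X}.
C2 (derived state '1') is shared by Lineage F and Lineage Q — a synapomorphy uniting that clade.
C3 (derived state '1') is shared by Lineage W and Lineage X — a synapomorphy uniting that clade.
Most parsimonious ingroup topology: (((Lineage F,Lineage Q),(Lineage W,Lineage X)),Lineage L).
Changes per character on this tree: C1: 1; C2: 1; C3: 1.
Total = 3.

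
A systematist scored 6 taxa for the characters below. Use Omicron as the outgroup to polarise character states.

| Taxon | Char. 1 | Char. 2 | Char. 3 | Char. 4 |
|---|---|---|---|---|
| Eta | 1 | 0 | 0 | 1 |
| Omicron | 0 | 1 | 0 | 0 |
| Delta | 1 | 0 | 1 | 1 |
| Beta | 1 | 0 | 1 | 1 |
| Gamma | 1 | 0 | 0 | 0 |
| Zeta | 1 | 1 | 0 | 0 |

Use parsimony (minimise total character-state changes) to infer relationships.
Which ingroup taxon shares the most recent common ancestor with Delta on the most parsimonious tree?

Beta

Character polarity is set by the outgroup: the derived state is whichever differs from the outgroup's state, so for Char. 2 the derived state is '0', and for the remaining characters it is '1'.
Char. 1 (derived state '1') is shared by all ingroup taxa — unites the whole ingroup.
Only Beta, Delta, Eta, and Gamma show the derived state '0' for Char. 2, supporting them as a clade.
Only Beta and Delta show the derived state '1' for Char. 3, supporting them as a clade.
Only Beta, Delta, and Eta show the derived state '1' for Char. 4, supporting them as a clade.
Most parsimonious ingroup topology: ((Gamma,((Delta,Beta),Eta)),Zeta).
Delta and Beta form a cherry on this tree, so they are sister taxa.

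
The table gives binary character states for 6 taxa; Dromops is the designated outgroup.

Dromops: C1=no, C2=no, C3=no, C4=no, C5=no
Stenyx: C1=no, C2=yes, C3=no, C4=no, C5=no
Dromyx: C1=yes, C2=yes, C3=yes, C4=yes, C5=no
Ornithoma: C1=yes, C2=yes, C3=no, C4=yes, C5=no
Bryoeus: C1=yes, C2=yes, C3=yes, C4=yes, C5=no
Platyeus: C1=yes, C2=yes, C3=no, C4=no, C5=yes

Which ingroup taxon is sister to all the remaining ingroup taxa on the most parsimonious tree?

Stenyx

The outgroup has state 'no' for every character, so 'yes' is the derived state throughout.
Only Bryoeus, Dromyx, Ornithoma, and Platyeus show the derived state 'yes' for C1, supporting them as a clade.
C2 (derived state 'yes') is shared by all ingroup taxa — unites the whole ingroup.
C3 (derived state 'yes') is shared by Bryoeus and Dromyx — a synapomorphy uniting that clade.
C4: derived state 'yes' in Bryoeus, Dromyx, and Ornithoma only — synapomorphy for {Bryoeus, Dromyx, Ornithoma}.
C5: derived state 'yes' in Platyeus only — an autapomorphy, so it tells us nothing about relationships among taxa.
Most parsimonious ingroup topology: (Stenyx,(((Dromyx,Bryoeus),Ornithoma),Platyeus)).
Stenyx is sister to the clade containing all other ingroup taxa, so it is the earliest-diverging (most basal) ingroup lineage.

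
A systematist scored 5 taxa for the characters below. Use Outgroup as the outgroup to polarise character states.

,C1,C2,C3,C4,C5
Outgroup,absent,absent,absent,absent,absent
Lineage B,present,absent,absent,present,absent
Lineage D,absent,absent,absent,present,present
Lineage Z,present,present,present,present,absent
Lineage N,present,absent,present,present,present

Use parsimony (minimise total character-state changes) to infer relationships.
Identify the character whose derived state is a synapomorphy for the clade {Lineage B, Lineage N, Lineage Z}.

C1

The outgroup has state 'absent' for every character, so 'present' is the derived state throughout.
Only Lineage B, Lineage N, and Lineage Z show the derived state 'present' for C1, supporting them as a clade.
C2: derived state 'present' in Lineage Z only — an autapomorphy, so it tells us nothing about relationships among taxa.
Only Lineage N and Lineage Z show the derived state 'present' for C3, supporting them as a clade.
All ingroup taxa share the derived state 'present' for C4; it defines the ingroup but does not resolve relationships within it.
C5 (state 'present') occurs in Lineage D and Lineage N but conflicts with the nesting implied by the other characters — most parsimoniously interpreted as homoplasy.
Most parsimonious ingroup topology: ((Lineage B,(Lineage Z,Lineage N)),Lineage D).
The clade {Lineage B, Lineage N, Lineage Z} is supported by C1: its derived state 'present' occurs in exactly those taxa and in no other taxon (including the outgroup).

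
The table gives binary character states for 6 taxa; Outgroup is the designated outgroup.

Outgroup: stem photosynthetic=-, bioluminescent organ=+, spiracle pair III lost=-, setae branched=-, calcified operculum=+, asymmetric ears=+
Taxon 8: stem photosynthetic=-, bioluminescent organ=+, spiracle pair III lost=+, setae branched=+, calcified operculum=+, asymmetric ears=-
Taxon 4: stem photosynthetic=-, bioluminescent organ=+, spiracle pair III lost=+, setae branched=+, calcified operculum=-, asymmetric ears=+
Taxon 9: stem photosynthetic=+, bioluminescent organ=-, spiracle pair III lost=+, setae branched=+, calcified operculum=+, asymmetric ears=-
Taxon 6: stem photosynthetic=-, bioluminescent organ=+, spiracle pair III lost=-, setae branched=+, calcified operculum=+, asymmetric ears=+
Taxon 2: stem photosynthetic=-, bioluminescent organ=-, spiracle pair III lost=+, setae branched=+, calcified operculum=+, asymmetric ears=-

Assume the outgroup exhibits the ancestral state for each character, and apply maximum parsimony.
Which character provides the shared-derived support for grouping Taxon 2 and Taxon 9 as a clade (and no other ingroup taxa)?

Character polarity is set by the outgroup: the derived state is whichever differs from the outgroup's state, so for bioluminescent organ, calcified operculum, asymmetric ears the derived state is '-', and for the remaining characters it is '+'.
stem photosynthetic (derived state '+') is unique to Taxon 9 (autapomorphy; uninformative for grouping).
bioluminescent organ: derived state '-' in Taxon 2 and Taxon 9 only — synapomorphy for {Taxon 2, Taxon 9}.
spiracle pair III lost (derived state '+') is shared by Taxon 2, Taxon 4, Taxon 8, and Taxon 9 — a synapomorphy uniting that clade.
All ingroup taxa share the derived state '+' for setae branched; it defines the ingroup but does not resolve relationships within it.
calcified operculum (derived state '-') is unique to Taxon 4 (autapomorphy; uninformative for grouping).
asymmetric ears: derived state '-' in Taxon 2, Taxon 8, and Taxon 9 only — synapomorphy for {Taxon 2, Taxon 8, Taxon 9}.
Most parsimonious ingroup topology: (((Taxon 8,(Taxon 9,Taxon 2)),Taxon 4),Taxon 6).
The clade {Taxon 2, Taxon 9} is supported by bioluminescent organ: its derived state '-' occurs in exactly those taxa and in no other taxon (including the outgroup).

bioluminescent organ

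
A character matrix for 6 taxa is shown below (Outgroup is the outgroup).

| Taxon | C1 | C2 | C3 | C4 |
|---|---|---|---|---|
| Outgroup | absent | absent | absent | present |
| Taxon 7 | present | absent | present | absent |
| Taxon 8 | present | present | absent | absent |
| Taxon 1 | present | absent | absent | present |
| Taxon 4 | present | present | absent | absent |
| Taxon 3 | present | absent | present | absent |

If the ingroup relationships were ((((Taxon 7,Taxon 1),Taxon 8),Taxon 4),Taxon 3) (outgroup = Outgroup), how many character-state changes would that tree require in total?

Map each character onto ((((Taxon 7,Taxon 1),Taxon 8),Taxon 4),Taxon 3) (rooted by Outgroup) and count the minimum state changes it requires (Fitch parsimony):
C1: 1; C2: 2; C3: 2; C4: 2.
Total tree length = 7.

7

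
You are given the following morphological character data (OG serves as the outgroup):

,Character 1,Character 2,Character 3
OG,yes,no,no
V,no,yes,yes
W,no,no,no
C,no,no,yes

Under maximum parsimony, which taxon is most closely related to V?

C

Character polarity is set by the outgroup: the derived state is whichever differs from the outgroup's state, so for Character 1 the derived state is 'no', and for the remaining characters it is 'yes'.
Character 1 (derived state 'no') is shared by all ingroup taxa — unites the whole ingroup.
Character 2: derived state 'yes' in V only — an autapomorphy, so it tells us nothing about relationships among taxa.
Character 3 (derived state 'yes') is shared by C and V — a synapomorphy uniting that clade.
Most parsimonious ingroup topology: ((V,C),W).
V and C form a cherry on this tree, so they are sister taxa.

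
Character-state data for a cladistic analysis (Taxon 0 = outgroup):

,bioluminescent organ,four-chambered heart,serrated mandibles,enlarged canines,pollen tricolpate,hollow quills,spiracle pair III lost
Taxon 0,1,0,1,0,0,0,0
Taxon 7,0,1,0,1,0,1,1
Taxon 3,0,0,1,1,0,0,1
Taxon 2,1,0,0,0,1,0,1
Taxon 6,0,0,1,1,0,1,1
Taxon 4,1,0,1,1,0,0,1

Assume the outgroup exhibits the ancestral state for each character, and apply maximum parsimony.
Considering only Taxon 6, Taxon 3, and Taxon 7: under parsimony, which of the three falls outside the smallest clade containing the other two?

Character polarity is set by the outgroup: the derived state is whichever differs from the outgroup's state, so for bioluminescent organ, serrated mandibles the derived state is '0', and for the remaining characters it is '1'.
Only Taxon 3, Taxon 6, and Taxon 7 show the derived state '0' for bioluminescent organ, supporting them as a clade.
four-chambered heart (derived state '1') is unique to Taxon 7 (autapomorphy; uninformative for grouping).
serrated mandibles groups Taxon 2 and Taxon 7, which is incompatible with the clades supported by the remaining characters; treating it as convergent (homoplasy) costs fewer steps than any alternative tree.
enlarged canines: derived state '1' in Taxon 3, Taxon 4, Taxon 6, and Taxon 7 only — synapomorphy for {Taxon 3, Taxon 4, Taxon 6, Taxon 7}.
pollen tricolpate (derived state '1') is unique to Taxon 2 (autapomorphy; uninformative for grouping).
Only Taxon 6 and Taxon 7 show the derived state '1' for hollow quills, supporting them as a clade.
All ingroup taxa share the derived state '1' for spiracle pair III lost; it defines the ingroup but does not resolve relationships within it.
Most parsimonious ingroup topology: ((((Taxon 7,Taxon 6),Taxon 3),Taxon 4),Taxon 2).
Taxon 7 and Taxon 6 share a more recent common ancestor with each other than either does with Taxon 3, so Taxon 3 is the least closely related of the three.

Taxon 3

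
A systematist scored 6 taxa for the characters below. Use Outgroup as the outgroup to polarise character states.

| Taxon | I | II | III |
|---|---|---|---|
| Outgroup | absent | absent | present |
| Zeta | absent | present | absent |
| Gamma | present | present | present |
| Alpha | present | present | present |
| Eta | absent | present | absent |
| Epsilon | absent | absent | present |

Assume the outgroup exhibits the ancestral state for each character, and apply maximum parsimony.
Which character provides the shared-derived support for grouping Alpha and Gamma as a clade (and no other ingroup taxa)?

I

Character polarity is set by the outgroup: the derived state is whichever differs from the outgroup's state, so for III the derived state is 'absent', and for the remaining characters it is 'present'.
I: derived state 'present' in Alpha and Gamma only — synapomorphy for {Alpha, Gamma}.
II (derived state 'present') is shared by Alpha, Eta, Gamma, and Zeta — a synapomorphy uniting that clade.
III (derived state 'absent') is shared by Eta and Zeta — a synapomorphy uniting that clade.
Most parsimonious ingroup topology: (((Zeta,Eta),(Gamma,Alpha)),Epsilon).
The clade {Alpha, Gamma} is supported by I: its derived state 'present' occurs in exactly those taxa and in no other taxon (including the outgroup).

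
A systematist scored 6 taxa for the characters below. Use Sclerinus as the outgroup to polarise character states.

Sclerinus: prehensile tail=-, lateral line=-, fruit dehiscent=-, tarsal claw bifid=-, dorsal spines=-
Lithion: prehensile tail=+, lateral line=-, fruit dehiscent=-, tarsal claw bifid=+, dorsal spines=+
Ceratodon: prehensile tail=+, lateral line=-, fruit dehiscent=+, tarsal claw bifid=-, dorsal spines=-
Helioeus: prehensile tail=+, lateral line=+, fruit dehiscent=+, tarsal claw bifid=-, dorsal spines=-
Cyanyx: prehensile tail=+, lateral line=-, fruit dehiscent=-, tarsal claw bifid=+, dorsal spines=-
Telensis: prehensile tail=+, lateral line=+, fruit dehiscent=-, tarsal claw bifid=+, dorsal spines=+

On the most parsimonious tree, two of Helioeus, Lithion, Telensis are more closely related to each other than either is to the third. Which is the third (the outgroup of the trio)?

Helioeus

The outgroup has state '-' for every character, so '+' is the derived state throughout.
All ingroup taxa share the derived state '+' for prehensile tail; it defines the ingroup but does not resolve relationships within it.
lateral line groups Helioeus and Telensis, which is incompatible with the clades supported by the remaining characters; treating it as convergent (homoplasy) costs fewer steps than any alternative tree.
Only Ceratodon and Helioeus show the derived state '+' for fruit dehiscent, supporting them as a clade.
tarsal claw bifid (derived state '+') is shared by Cyanyx, Lithion, and Telensis — a synapomorphy uniting that clade.
Only Lithion and Telensis show the derived state '+' for dorsal spines, supporting them as a clade.
Most parsimonious ingroup topology: (((Lithion,Telensis),Cyanyx),(Ceratodon,Helioeus)).
Lithion and Telensis share a more recent common ancestor with each other than either does with Helioeus, so Helioeus is the least closely related of the three.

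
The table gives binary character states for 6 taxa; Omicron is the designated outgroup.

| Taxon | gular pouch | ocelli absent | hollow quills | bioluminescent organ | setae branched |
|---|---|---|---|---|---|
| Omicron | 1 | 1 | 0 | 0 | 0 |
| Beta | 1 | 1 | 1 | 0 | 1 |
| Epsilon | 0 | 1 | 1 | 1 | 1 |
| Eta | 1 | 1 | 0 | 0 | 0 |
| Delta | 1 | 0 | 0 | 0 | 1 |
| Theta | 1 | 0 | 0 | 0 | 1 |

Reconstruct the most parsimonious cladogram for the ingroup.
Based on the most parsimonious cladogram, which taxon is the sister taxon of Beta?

Character polarity is set by the outgroup: the derived state is whichever differs from the outgroup's state, so for gular pouch, ocelli absent the derived state is '0', and for the remaining characters it is '1'.
gular pouch: derived state '0' in Epsilon only — an autapomorphy, so it tells us nothing about relationships among taxa.
ocelli absent: derived state '0' in Delta and Theta only — synapomorphy for {Delta, Theta}.
hollow quills (derived state '1') is shared by Beta and Epsilon — a synapomorphy uniting that clade.
bioluminescent organ (derived state '1') is unique to Epsilon (autapomorphy; uninformative for grouping).
setae branched: derived state '1' in Beta, Delta, Epsilon, and Theta only — synapomorphy for {Beta, Delta, Epsilon, Theta}.
Most parsimonious ingroup topology: (((Beta,Epsilon),(Delta,Theta)),Eta).
Beta and Epsilon form a cherry on this tree, so they are sister taxa.

Epsilon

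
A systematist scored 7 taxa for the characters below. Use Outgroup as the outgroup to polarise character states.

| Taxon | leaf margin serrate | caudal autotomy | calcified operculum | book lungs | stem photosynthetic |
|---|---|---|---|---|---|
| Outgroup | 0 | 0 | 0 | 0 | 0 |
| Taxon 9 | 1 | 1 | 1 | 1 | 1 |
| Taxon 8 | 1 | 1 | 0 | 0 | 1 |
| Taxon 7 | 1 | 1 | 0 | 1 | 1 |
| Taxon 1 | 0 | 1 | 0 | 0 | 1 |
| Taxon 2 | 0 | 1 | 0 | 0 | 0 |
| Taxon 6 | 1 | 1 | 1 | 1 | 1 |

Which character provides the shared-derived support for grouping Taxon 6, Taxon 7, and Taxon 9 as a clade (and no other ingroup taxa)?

book lungs

The outgroup has state '0' for every character, so '1' is the derived state throughout.
leaf margin serrate (derived state '1') is shared by Taxon 6, Taxon 7, Taxon 8, and Taxon 9 — a synapomorphy uniting that clade.
All ingroup taxa share the derived state '1' for caudal autotomy; it defines the ingroup but does not resolve relationships within it.
calcified operculum (derived state '1') is shared by Taxon 6 and Taxon 9 — a synapomorphy uniting that clade.
book lungs: derived state '1' in Taxon 6, Taxon 7, and Taxon 9 only — synapomorphy for {Taxon 6, Taxon 7, Taxon 9}.
stem photosynthetic: derived state '1' in Taxon 1, Taxon 6, Taxon 7, Taxon 8, and Taxon 9 only — synapomorphy for {Taxon 1, Taxon 6, Taxon 7, Taxon 8, Taxon 9}.
Most parsimonious ingroup topology: (((((Taxon 9,Taxon 6),Taxon 7),Taxon 8),Taxon 1),Taxon 2).
The clade {Taxon 6, Taxon 7, Taxon 9} is supported by book lungs: its derived state '1' occurs in exactly those taxa and in no other taxon (including the outgroup).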